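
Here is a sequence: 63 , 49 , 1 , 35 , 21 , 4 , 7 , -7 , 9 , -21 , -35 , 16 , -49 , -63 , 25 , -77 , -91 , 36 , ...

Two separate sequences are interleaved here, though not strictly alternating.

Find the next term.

-105

Reading positions in blocks of 3 reveals the pattern AAB — 2 tracks woven together.
Track A: 63, 49, 35, 21, 7, -7, -21, -35, -49, -63, -77, -91 (subtracting 14 each time).
Track B: 1, 4, 9, 16, 25, 36 (consecutive squares n² from n = 1).
Term 19 comes from track A (its 13th entry): -105.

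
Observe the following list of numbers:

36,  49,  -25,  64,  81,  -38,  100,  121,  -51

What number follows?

Reading positions in blocks of 3 reveals the pattern AAB — 2 tracks woven together.
Stream A: 36, 49, 64, 81, 100, 121 (the squares 6², 7², 8², …).
Stream B: -25, -38, -51 (arithmetic, step −13).
Term 10 comes from stream A (its 7th entry): 144.

144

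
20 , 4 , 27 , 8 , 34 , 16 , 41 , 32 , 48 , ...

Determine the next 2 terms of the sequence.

64, 55

Taking every 2nd term gives 2 separate tracks.
Subsequence A: 20, 27, 34, 41, 48. Adding 7 each time.
Subsequence B: 4, 8, 16, 32. Successive powers of 2.
Term 10 comes from subsequence B (its 5th entry): 64.
Position 11 → subsequence A, term 6 = 55.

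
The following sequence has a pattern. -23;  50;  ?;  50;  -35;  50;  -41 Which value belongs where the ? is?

The terms cycle through 2 interleaved subsequences.
Stream A: -23, ?, -35, -41. Arithmetic with common difference −6.
Stream B: 50, 50, 50. Constant 50.
Filling stream A at index 2 by its rule yields -29.

-29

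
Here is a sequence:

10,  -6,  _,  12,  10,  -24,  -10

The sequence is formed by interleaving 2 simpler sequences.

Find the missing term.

-10

Positions 1, 3, 5, … form one subsequence and positions 2, 4, 6, … form another.
Subsequence A: 10, ?, 10, -10 (the oscillation 10·(−1)^(n+1)).
Subsequence B: -6, 12, -24 (multiplying by -2 each time).
So the missing entry in subsequence A is -10.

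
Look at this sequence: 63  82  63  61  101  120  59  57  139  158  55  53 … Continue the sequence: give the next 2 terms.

177, 196

Positions follow the repeating pattern AABB; grouping by letter gives 2 tracks.
Track A: 63, 82, 101, 120, 139, 158 — adding 19 each time.
Track B: 63, 61, 59, 57, 55, 53 — subtracting 2 each time.
Term 13 comes from track A (its 7th entry): 177.
The 14th slot belongs to track A; its 8th term is 196.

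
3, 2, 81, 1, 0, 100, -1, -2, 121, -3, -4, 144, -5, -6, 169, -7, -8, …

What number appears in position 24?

Reading positions in blocks of 3 reveals the pattern AAB — 2 tracks woven together.
Track A: 3, 2, 1, 0, -1, -2, -3, -4, -5, -6, -7, -8 — subtracting 1 each time.
Track B: 81, 100, 121, 144, 169 — consecutive squares n² from n = 9.
Term 24 comes from track B (its 8th entry): 256.

256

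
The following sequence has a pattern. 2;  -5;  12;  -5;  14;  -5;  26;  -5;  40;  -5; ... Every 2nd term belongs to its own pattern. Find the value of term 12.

The terms cycle through 2 interleaved subsequences.
Track A: 2, 12, 14, 26, 40 (a Fibonacci-like recurrence a_n = a_{n-1} + a_{n-2}).
Track B: -5, -5, -5, -5, -5 (the constant sequence -5).
The 12th slot belongs to track B; its 6th term is -5.

-5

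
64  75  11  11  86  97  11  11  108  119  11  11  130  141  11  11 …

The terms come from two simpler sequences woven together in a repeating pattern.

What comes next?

152

Positions follow the repeating pattern AABB; grouping by letter gives 2 tracks.
Stream A: 64, 75, 86, 97, 108, 119, 130, 141. Linear: a_n = 53 + 11·n.
Stream B: 11, 11, 11, 11, 11, 11, 11, 11. Constant 11.
Position 17 → stream A, term 9 = 152.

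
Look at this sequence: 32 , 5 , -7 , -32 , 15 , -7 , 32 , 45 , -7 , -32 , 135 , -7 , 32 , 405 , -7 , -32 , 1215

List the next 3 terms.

Split by position mod 3: positions 1, 4, 7, … form one track, and each other residue class forms its own.
Track A: 32, -32, 32, -32, 32, -32. Alternating ±32.
Track B: 5, 15, 45, 135, 405, 1215. Geometric with ratio 3.
Track C: -7, -7, -7, -7, -7. The constant sequence -7.
Position 18 falls in track C as its term 6, giving -7.
Term 19 comes from track A (its 7th entry): 32.
Position 20 falls in track B as its term 7, giving 3645.

-7, 32, 3645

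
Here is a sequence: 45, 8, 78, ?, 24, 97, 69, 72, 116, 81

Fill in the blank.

57

Taking every 3rd term gives 3 separate tracks.
Track A: 45, ?, 69, 81. Arithmetic with common difference +12.
Track B: 8, 24, 72. Geometric with ratio 3.
Track C: 78, 97, 116. Arithmetic with common difference +19.
So the missing entry in track A is 57.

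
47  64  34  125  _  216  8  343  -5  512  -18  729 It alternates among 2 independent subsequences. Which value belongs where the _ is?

21

Taking every 2nd term gives 2 separate tracks.
Subsequence A = 47, 34, ?, 8, -5, -18: arithmetic, step −13.
Subsequence B = 64, 125, 216, 343, 512, 729: consecutive cubes n³ from n = 4.
Subsequence A's pattern makes the blank 21.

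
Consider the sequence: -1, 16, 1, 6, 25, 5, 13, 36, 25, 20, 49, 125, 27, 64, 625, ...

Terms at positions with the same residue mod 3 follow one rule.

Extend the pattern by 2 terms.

34, 81

Split by position mod 3 into 3 tracks.
Track A is -1, 6, 13, 20, 27, which is arithmetic with common difference +7.
Track B is 16, 25, 36, 49, 64, which is perfect squares starting at 4².
Track C is 1, 5, 25, 125, 625, which is geometric, ×5 each step.
Position 16 → track A, term 6 = 34.
Position 17 → track B, term 6 = 81.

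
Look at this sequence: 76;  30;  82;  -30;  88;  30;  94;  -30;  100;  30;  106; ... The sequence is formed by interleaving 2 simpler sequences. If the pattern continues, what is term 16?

The terms cycle through 2 interleaved subsequences.
Subsequence A: 76, 82, 88, 94, 100, 106. Adding 6 each time.
Subsequence B: 30, -30, 30, -30, 30. Oscillating between 30 and -30.
Position 16 → subsequence B, term 8 = -30.

-30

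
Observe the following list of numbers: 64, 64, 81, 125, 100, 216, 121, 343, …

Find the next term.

Split by position mod 2 into 2 tracks.
Track A is 64, 81, 100, 121, which is perfect squares starting at 8².
Track B is 64, 125, 216, 343, which is the cubes 4³, 5³, 6³, ….
Position 9 falls in track A as its term 5, giving 144.

144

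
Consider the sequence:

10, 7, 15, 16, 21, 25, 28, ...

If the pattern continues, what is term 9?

The terms cycle through 2 interleaved subsequences.
Track A: 10, 15, 21, 28 — the triangular numbers T_4, T_5, ….
Track B: 7, 16, 25 — arithmetic, step +9.
Term 9 comes from track A (its 5th entry): 36.

36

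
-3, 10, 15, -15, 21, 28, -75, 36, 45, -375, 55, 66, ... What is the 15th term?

The slot pattern repeats as ABB (period 3), so there are 2 interleaved tracks.
Stream A: -3, -15, -75, -375 — geometric, ×5 each step.
Stream B: 10, 15, 21, 28, 36, 45, 55, 66 — the triangular numbers T_4, T_5, ….
Position 15 falls in stream B as its term 10, giving 91.

91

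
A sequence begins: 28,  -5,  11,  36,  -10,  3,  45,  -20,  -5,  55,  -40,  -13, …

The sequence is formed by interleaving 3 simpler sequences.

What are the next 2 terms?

66, -80

Read the sequence 3 terms at a time; column i is its own pattern.
Stream A: 28, 36, 45, 55 — triangular numbers starting at T_7.
Stream B: -5, -10, -20, -40 — a geometric progression (common ratio 2).
Stream C: 11, 3, -5, -13 — linear: a_n = 19 − 8·n.
Term 13 comes from stream A (its 5th entry): 66.
Position 14 falls in stream B as its term 5, giving -80.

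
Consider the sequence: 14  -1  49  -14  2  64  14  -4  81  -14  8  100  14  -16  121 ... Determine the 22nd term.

-14

Split by position mod 3: positions 1, 4, 7, … form one track, and each other residue class forms its own.
Track A: 14, -14, 14, -14, 14. The oscillation 14·(−1)^(n+1).
Track B: -1, 2, -4, 8, -16. Geometric, ×-2 each step.
Track C: 49, 64, 81, 100, 121. Consecutive squares n² from n = 7.
Term 22 comes from track A (its 8th entry): -14.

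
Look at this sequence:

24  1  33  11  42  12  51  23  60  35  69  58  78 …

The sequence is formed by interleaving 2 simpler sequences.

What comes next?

93

Taking every 2nd term gives 2 separate tracks.
Track A: 24, 33, 42, 51, 60, 69, 78. Adding 9 each time.
Track B: 1, 11, 12, 23, 35, 58. Fibonacci-style (each term is the sum of the two before it).
The 14th slot belongs to track B; its 7th term is 93.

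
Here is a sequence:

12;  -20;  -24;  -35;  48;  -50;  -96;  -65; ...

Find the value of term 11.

The terms cycle through 2 interleaved subsequences.
Track A: 12, -24, 48, -96 — a geometric progression (common ratio -2).
Track B: -20, -35, -50, -65 — arithmetic, step −15.
Position 11 → track A, term 6 = -384.

-384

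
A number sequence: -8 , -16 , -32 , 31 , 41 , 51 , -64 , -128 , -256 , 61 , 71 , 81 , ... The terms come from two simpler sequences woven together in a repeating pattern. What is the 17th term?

Positions follow the repeating pattern AAABBB; grouping by letter gives 2 tracks.
Subsequence A: -8, -16, -32, -64, -128, -256. Multiplying by 2 each time.
Subsequence B: 31, 41, 51, 61, 71, 81. Arithmetic with common difference +10.
The 17th slot belongs to subsequence B; its 8th term is 101.

101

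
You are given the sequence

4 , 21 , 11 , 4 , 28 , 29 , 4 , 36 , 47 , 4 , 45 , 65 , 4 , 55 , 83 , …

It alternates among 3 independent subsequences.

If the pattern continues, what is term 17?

66

Read the sequence 3 terms at a time; column i is its own pattern.
Track A: 4, 4, 4, 4, 4. The constant sequence 4.
Track B: 21, 28, 36, 45, 55. Triangular numbers n(n+1)/2 for n = 6, 7, ….
Track C: 11, 29, 47, 65, 83. Linear: a_n = -7 + 18·n.
The 17th slot belongs to track B; its 6th term is 66.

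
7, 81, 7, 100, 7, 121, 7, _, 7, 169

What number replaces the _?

144

Split by position mod 2 into 2 tracks.
Track A: 7, 7, 7, 7, 7 — the constant sequence 7.
Track B: 81, 100, 121, ?, 169 — perfect squares starting at 9².
Track B's pattern makes the blank 144.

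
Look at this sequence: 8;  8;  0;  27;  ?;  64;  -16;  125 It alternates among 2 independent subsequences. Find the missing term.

-8

Positions 1, 3, 5, … form one subsequence and positions 2, 4, 6, … form another.
Track A is 8, 0, ?, -16, which is subtracting 8 each time.
Track B is 8, 27, 64, 125, which is perfect cubes starting at 2³.
The gap is track A's term 3; the rule gives -8.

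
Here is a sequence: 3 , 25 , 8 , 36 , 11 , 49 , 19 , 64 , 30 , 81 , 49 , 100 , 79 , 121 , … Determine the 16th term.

144

The terms cycle through 2 interleaved subsequences.
Stream A is 3, 8, 11, 19, 30, 49, 79, which is each term equals the sum of the previous two.
Stream B is 25, 36, 49, 64, 81, 100, 121, which is consecutive squares n² from n = 5.
The 16th slot belongs to stream B; its 8th term is 144.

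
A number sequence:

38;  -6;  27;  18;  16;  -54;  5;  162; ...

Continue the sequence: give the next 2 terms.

-6, -486

Odd-indexed and even-indexed terms follow separate rules.
Stream A: 38, 27, 16, 5 — linear: a_n = 49 − 11·n.
Stream B: -6, 18, -54, 162 — geometric with ratio -3.
The 9th slot belongs to stream A; its 5th term is -6.
Position 10 falls in stream B as its term 5, giving -486.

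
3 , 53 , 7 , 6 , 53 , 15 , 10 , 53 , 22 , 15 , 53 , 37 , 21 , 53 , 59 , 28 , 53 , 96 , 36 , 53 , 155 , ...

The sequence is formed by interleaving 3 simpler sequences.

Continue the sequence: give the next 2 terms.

Split by position mod 3: positions 1, 4, 7, … form one track, and each other residue class forms its own.
Subsequence A: 3, 6, 10, 15, 21, 28, 36 — the triangular numbers T_2, T_3, ….
Subsequence B: 53, 53, 53, 53, 53, 53, 53 — the constant sequence 53.
Subsequence C: 7, 15, 22, 37, 59, 96, 155 — a Fibonacci-like recurrence a_n = a_{n-1} + a_{n-2}.
The 22nd slot belongs to subsequence A; its 8th term is 45.
The 23rd slot belongs to subsequence B; its 8th term is 53.

45, 53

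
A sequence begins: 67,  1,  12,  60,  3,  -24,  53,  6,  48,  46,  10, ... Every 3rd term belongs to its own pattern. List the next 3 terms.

Split by position mod 3 into 3 tracks.
Track A = 67, 60, 53, 46: linear: a_n = 74 − 7·n.
Track B = 1, 3, 6, 10: triangular numbers starting at T_1.
Track C = 12, -24, 48: geometric with ratio -2.
Term 12 comes from track C (its 4th entry): -96.
Term 13 comes from track A (its 5th entry): 39.
Term 14 comes from track B (its 5th entry): 15.

-96, 39, 15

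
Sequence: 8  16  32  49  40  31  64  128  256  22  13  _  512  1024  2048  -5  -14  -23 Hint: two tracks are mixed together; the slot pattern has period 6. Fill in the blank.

Reading positions in blocks of 6 reveals the pattern AAABBB — 2 tracks woven together.
Track A: 8, 16, 32, 64, 128, 256, 512, 1024, 2048 (powers of 2).
Track B: 49, 40, 31, 22, 13, ?, -5, -14, -23 (linear: a_n = 58 − 9·n).
The gap is track B's term 6; the rule gives 4.

4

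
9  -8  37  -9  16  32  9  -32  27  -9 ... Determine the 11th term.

Taking every 3rd term gives 3 separate tracks.
Track A is 9, -9, 9, -9, which is the oscillation 9·(−1)^(n+1).
Track B is -8, 16, -32, which is a geometric progression (common ratio -2).
Track C is 37, 32, 27, which is arithmetic, step −5.
Term 11 comes from track B (its 4th entry): 64.

64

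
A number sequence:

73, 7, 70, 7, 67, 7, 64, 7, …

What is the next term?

Taking every 2nd term gives 2 separate tracks.
Subsequence A: 73, 70, 67, 64. Subtracting 3 each time.
Subsequence B: 7, 7, 7, 7. The constant sequence 7.
Position 9 → subsequence A, term 5 = 61.

61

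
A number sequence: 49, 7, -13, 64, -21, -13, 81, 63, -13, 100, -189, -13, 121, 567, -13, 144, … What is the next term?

The terms cycle through 3 interleaved subsequences.
Subsequence A = 49, 64, 81, 100, 121, 144: the squares 7², 8², 9², ….
Subsequence B = 7, -21, 63, -189, 567: geometric with ratio -3.
Subsequence C = -13, -13, -13, -13, -13: always -13.
The 17th slot belongs to subsequence B; its 6th term is -1701.

-1701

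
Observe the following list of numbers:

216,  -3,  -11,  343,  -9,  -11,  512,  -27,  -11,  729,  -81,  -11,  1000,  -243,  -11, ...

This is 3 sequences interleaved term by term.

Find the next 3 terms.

Read the sequence 3 terms at a time; column i is its own pattern.
Track A: 216, 343, 512, 729, 1000 (perfect cubes starting at 6³).
Track B: -3, -9, -27, -81, -243 (geometric with ratio 3).
Track C: -11, -11, -11, -11, -11 (the constant sequence -11).
The 16th slot belongs to track A; its 6th term is 1331.
Position 17 falls in track B as its term 6, giving -729.
The 18th slot belongs to track C; its 6th term is -11.

1331, -729, -11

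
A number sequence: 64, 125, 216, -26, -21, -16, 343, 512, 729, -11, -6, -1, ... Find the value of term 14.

Positions follow the repeating pattern AAABBB; grouping by letter gives 2 tracks.
Subsequence A is 64, 125, 216, 343, 512, 729, which is the cubes 4³, 5³, 6³, ….
Subsequence B is -26, -21, -16, -11, -6, -1, which is linear: a_n = -31 + 5·n.
Term 14 comes from subsequence A (its 8th entry): 1331.

1331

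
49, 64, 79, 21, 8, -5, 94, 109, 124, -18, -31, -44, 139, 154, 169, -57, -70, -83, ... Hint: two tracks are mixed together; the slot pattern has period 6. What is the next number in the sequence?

Reading positions in blocks of 6 reveals the pattern AAABBB — 2 tracks woven together.
Subsequence A is 49, 64, 79, 94, 109, 124, 139, 154, 169, which is adding 15 each time.
Subsequence B is 21, 8, -5, -18, -31, -44, -57, -70, -83, which is linear: a_n = 34 − 13·n.
Term 19 comes from subsequence A (its 10th entry): 184.

184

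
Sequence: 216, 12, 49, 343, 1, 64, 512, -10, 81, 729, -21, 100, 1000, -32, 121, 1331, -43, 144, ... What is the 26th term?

Split by position mod 3: positions 1, 4, 7, … form one track, and each other residue class forms its own.
Track A is 216, 343, 512, 729, 1000, 1331, which is the cubes 6³, 7³, 8³, ….
Track B is 12, 1, -10, -21, -32, -43, which is arithmetic with common difference −11.
Track C is 49, 64, 81, 100, 121, 144, which is the squares 7², 8², 9², ….
Position 26 → track B, term 9 = -76.

-76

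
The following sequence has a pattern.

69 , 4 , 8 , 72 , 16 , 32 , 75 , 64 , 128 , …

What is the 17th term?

4096

The slot pattern repeats as ABB (period 3), so there are 2 interleaved tracks.
Subsequence A: 69, 72, 75. Linear: a_n = 66 + 3·n.
Subsequence B: 4, 8, 16, 32, 64, 128. Geometric with ratio 2.
The 17th slot belongs to subsequence B; its 11th term is 4096.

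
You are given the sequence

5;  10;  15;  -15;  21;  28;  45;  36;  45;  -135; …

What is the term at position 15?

The slot pattern repeats as ABB (period 3), so there are 2 interleaved tracks.
Track A: 5, -15, 45, -135. Multiplying by -3 each time.
Track B: 10, 15, 21, 28, 36, 45. Triangular numbers n(n+1)/2 for n = 4, 5, ….
Position 15 → track B, term 10 = 91.

91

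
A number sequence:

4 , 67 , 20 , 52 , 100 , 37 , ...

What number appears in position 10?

Odd-indexed and even-indexed terms follow separate rules.
Stream A: 4, 20, 100. Multiplying by 5 each time.
Stream B: 67, 52, 37. Arithmetic with common difference −15.
Term 10 comes from stream B (its 5th entry): 7.

7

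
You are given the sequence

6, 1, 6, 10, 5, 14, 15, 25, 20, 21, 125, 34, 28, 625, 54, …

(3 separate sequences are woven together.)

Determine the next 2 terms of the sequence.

Taking every 3rd term gives 3 separate tracks.
Stream A is 6, 10, 15, 21, 28, which is triangular numbers n(n+1)/2 for n = 3, 4, ….
Stream B is 1, 5, 25, 125, 625, which is powers 5^0, 5^1, 5^2, ….
Stream C is 6, 14, 20, 34, 54, which is each term equals the sum of the previous two.
Position 16 falls in stream A as its term 6, giving 36.
Position 17 falls in stream B as its term 6, giving 3125.

36, 3125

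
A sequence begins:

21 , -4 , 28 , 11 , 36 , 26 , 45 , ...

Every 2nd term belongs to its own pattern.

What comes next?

41

Split by position mod 2 into 2 tracks.
Stream A = 21, 28, 36, 45: the triangular numbers T_6, T_7, ….
Stream B = -4, 11, 26: arithmetic, step +15.
The 8th slot belongs to stream B; its 4th term is 41.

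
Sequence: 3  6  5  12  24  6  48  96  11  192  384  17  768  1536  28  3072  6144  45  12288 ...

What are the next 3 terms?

Reading positions in blocks of 3 reveals the pattern AAB — 2 tracks woven together.
Stream A is 3, 6, 12, 24, 48, 96, 192, 384, 768, 1536, 3072, 6144, 12288, which is geometric with ratio 2.
Stream B is 5, 6, 11, 17, 28, 45, which is Fibonacci-style (each term is the sum of the two before it).
Position 20 falls in stream A as its term 14, giving 24576.
Position 21 falls in stream B as its term 7, giving 73.
The 22nd slot belongs to stream A; its 15th term is 49152.

24576, 73, 49152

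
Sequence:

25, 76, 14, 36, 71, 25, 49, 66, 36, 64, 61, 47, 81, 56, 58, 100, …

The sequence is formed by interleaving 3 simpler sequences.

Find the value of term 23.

41

Read the sequence 3 terms at a time; column i is its own pattern.
Subsequence A is 25, 36, 49, 64, 81, 100, which is the squares 5², 6², 7², ….
Subsequence B is 76, 71, 66, 61, 56, which is subtracting 5 each time.
Subsequence C is 14, 25, 36, 47, 58, which is arithmetic with common difference +11.
Position 23 → subsequence B, term 8 = 41.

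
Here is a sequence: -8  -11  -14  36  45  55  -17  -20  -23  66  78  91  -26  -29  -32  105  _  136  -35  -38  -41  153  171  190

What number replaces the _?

120

Reading positions in blocks of 6 reveals the pattern AAABBB — 2 tracks woven together.
Stream A: -8, -11, -14, -17, -20, -23, -26, -29, -32, -35, -38, -41. Linear: a_n = -5 − 3·n.
Stream B: 36, 45, 55, 66, 78, 91, 105, ?, 136, 153, 171, 190. Triangular numbers starting at T_8.
The gap is stream B's term 8; the rule gives 120.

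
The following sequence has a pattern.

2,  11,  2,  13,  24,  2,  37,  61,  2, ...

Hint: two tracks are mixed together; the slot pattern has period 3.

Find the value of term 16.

Positions follow the repeating pattern AAB; grouping by letter gives 2 tracks.
Track A: 2, 11, 13, 24, 37, 61 (each term equals the sum of the previous two).
Track B: 2, 2, 2 (always 2).
Position 16 → track A, term 11 = 673.

673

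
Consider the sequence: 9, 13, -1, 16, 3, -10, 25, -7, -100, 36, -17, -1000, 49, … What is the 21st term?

Taking every 3rd term gives 3 separate tracks.
Stream A = 9, 16, 25, 36, 49: perfect squares starting at 3².
Stream B = 13, 3, -7, -17: subtracting 10 each time.
Stream C = -1, -10, -100, -1000: multiplying by 10 each time.
Position 21 falls in stream C as its term 7, giving -1000000.

-1000000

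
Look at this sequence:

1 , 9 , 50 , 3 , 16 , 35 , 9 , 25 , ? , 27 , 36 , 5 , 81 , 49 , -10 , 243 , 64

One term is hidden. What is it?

20

Split by position mod 3 into 3 tracks.
Track A: 1, 3, 9, 27, 81, 243 (powers of 3).
Track B: 9, 16, 25, 36, 49, 64 (consecutive squares n² from n = 3).
Track C: 50, 35, ?, 5, -10 (subtracting 15 each time).
The gap is track C's term 3; the rule gives 20.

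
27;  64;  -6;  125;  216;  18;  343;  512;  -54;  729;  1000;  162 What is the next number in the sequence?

1331

Positions follow the repeating pattern AAB; grouping by letter gives 2 tracks.
Stream A: 27, 64, 125, 216, 343, 512, 729, 1000 (the cubes 3³, 4³, 5³, …).
Stream B: -6, 18, -54, 162 (multiplying by -3 each time).
The 13th slot belongs to stream A; its 9th term is 1331.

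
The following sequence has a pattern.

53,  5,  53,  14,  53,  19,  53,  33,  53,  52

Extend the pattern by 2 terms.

The terms cycle through 2 interleaved subsequences.
Subsequence A: 53, 53, 53, 53, 53. Always 53.
Subsequence B: 5, 14, 19, 33, 52. Each term equals the sum of the previous two.
Position 11 falls in subsequence A as its term 6, giving 53.
Position 12 falls in subsequence B as its term 6, giving 85.

53, 85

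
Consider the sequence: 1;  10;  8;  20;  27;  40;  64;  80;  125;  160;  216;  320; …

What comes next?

343

Split by position mod 2 into 2 tracks.
Track A: 1, 8, 27, 64, 125, 216. The cubes 1³, 2³, 3³, ….
Track B: 10, 20, 40, 80, 160, 320. Geometric, ×2 each step.
Term 13 comes from track A (its 7th entry): 343.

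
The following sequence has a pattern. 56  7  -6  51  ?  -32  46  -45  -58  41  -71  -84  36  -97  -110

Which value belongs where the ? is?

-19

The slot pattern repeats as ABB (period 3), so there are 2 interleaved tracks.
Stream A: 56, 51, 46, 41, 36 (linear: a_n = 61 − 5·n).
Stream B: 7, -6, ?, -32, -45, -58, -71, -84, -97, -110 (subtracting 13 each time).
Stream B's pattern makes the blank -19.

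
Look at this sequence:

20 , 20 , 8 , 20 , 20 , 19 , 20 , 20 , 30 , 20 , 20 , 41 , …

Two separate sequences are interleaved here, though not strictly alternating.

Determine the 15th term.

52

The slot pattern repeats as AAB (period 3), so there are 2 interleaved tracks.
Stream A: 20, 20, 20, 20, 20, 20, 20, 20 — constant 20.
Stream B: 8, 19, 30, 41 — arithmetic, step +11.
Term 15 comes from stream B (its 5th entry): 52.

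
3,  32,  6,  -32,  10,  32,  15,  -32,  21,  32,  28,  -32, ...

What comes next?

Taking every 2nd term gives 2 separate tracks.
Track A: 3, 6, 10, 15, 21, 28 (triangular numbers starting at T_2).
Track B: 32, -32, 32, -32, 32, -32 (oscillating between 32 and -32).
Position 13 → track A, term 7 = 36.

36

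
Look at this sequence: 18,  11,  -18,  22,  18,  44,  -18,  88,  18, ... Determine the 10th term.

176

Taking every 2nd term gives 2 separate tracks.
Subsequence A = 18, -18, 18, -18, 18: oscillating between 18 and -18.
Subsequence B = 11, 22, 44, 88: a geometric progression (common ratio 2).
Position 10 → subsequence B, term 5 = 176.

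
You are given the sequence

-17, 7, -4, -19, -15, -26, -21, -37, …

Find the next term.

-48

The slot pattern repeats as ABB (period 3), so there are 2 interleaved tracks.
Subsequence A is -17, -19, -21, which is arithmetic, step −2.
Subsequence B is 7, -4, -15, -26, -37, which is arithmetic, step −11.
Position 9 → subsequence B, term 6 = -48.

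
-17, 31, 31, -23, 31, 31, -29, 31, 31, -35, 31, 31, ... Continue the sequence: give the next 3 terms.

-41, 31, 31

Positions follow the repeating pattern ABB; grouping by letter gives 2 tracks.
Track A = -17, -23, -29, -35: linear: a_n = -11 − 6·n.
Track B = 31, 31, 31, 31, 31, 31, 31, 31: the constant sequence 31.
Position 13 → track A, term 5 = -41.
Term 14 comes from track B (its 9th entry): 31.
Position 15 falls in track B as its term 10, giving 31.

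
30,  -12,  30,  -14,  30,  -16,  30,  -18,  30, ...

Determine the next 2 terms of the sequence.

Split by position mod 2 into 2 tracks.
Subsequence A: 30, 30, 30, 30, 30. Constant 30.
Subsequence B: -12, -14, -16, -18. Arithmetic, step −2.
Term 10 comes from subsequence B (its 5th entry): -20.
The 11th slot belongs to subsequence A; its 6th term is 30.

-20, 30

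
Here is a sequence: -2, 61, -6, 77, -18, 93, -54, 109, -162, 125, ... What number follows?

Taking every 2nd term gives 2 separate tracks.
Track A: -2, -6, -18, -54, -162 — multiplying by 3 each time.
Track B: 61, 77, 93, 109, 125 — adding 16 each time.
Term 11 comes from track A (its 6th entry): -486.

-486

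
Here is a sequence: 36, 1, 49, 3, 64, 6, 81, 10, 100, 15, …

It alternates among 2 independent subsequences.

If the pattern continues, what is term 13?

Positions 1, 3, 5, … form one subsequence and positions 2, 4, 6, … form another.
Track A: 36, 49, 64, 81, 100. The squares 6², 7², 8², ….
Track B: 1, 3, 6, 10, 15. Triangular numbers n(n+1)/2 for n = 1, 2, ….
The 13th slot belongs to track A; its 7th term is 144.

144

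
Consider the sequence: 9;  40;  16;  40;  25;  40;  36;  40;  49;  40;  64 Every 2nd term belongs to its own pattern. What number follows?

40

Positions 1, 3, 5, … form one subsequence and positions 2, 4, 6, … form another.
Stream A: 9, 16, 25, 36, 49, 64 — perfect squares starting at 3².
Stream B: 40, 40, 40, 40, 40 — always 40.
Position 12 falls in stream B as its term 6, giving 40.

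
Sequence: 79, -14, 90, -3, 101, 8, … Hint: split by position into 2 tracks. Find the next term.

Split by position mod 2 into 2 tracks.
Track A: 79, 90, 101 (linear: a_n = 68 + 11·n).
Track B: -14, -3, 8 (arithmetic, step +11).
Position 7 falls in track A as its term 4, giving 112.

112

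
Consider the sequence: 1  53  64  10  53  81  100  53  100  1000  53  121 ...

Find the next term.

10000

Read the sequence 3 terms at a time; column i is its own pattern.
Track A: 1, 10, 100, 1000 — powers 10^0, 10^1, 10^2, ….
Track B: 53, 53, 53, 53 — constant 53.
Track C: 64, 81, 100, 121 — consecutive squares n² from n = 8.
The 13th slot belongs to track A; its 5th term is 10000.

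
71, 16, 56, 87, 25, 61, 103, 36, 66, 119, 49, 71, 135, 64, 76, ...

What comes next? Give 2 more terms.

151, 81

Taking every 3rd term gives 3 separate tracks.
Track A: 71, 87, 103, 119, 135 (linear: a_n = 55 + 16·n).
Track B: 16, 25, 36, 49, 64 (the squares 4², 5², 6², …).
Track C: 56, 61, 66, 71, 76 (arithmetic with common difference +5).
Term 16 comes from track A (its 6th entry): 151.
Term 17 comes from track B (its 6th entry): 81.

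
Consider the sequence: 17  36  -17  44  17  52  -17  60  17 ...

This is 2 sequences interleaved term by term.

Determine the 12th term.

76

Odd-indexed and even-indexed terms follow separate rules.
Subsequence A is 17, -17, 17, -17, 17, which is oscillating between 17 and -17.
Subsequence B is 36, 44, 52, 60, which is arithmetic with common difference +8.
Term 12 comes from subsequence B (its 6th entry): 76.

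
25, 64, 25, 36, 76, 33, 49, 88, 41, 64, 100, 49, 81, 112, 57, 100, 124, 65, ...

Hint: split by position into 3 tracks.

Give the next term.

Read the sequence 3 terms at a time; column i is its own pattern.
Stream A: 25, 36, 49, 64, 81, 100 (the squares 5², 6², 7², …).
Stream B: 64, 76, 88, 100, 112, 124 (arithmetic, step +12).
Stream C: 25, 33, 41, 49, 57, 65 (arithmetic, step +8).
The 19th slot belongs to stream A; its 7th term is 121.

121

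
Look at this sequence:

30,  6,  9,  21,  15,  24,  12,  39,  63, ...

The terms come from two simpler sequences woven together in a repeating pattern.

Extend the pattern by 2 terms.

Reading positions in blocks of 3 reveals the pattern ABB — 2 tracks woven together.
Subsequence A is 30, 21, 12, which is arithmetic, step −9.
Subsequence B is 6, 9, 15, 24, 39, 63, which is Fibonacci-style (each term is the sum of the two before it).
Position 10 falls in subsequence A as its term 4, giving 3.
Position 11 → subsequence B, term 7 = 102.

3, 102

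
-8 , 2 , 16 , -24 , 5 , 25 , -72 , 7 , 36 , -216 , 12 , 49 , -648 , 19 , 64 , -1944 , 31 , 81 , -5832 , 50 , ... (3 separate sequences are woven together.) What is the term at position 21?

100

Split by position mod 3 into 3 tracks.
Track A: -8, -24, -72, -216, -648, -1944, -5832 — a geometric progression (common ratio 3).
Track B: 2, 5, 7, 12, 19, 31, 50 — a Fibonacci-like recurrence a_n = a_{n-1} + a_{n-2}.
Track C: 16, 25, 36, 49, 64, 81 — consecutive squares n² from n = 4.
Term 21 comes from track C (its 7th entry): 100.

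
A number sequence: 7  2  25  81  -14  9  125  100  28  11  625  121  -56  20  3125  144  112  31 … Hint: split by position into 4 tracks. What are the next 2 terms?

Split by position mod 4 into 4 tracks.
Subsequence A: 7, -14, 28, -56, 112 (geometric with ratio -2).
Subsequence B: 2, 9, 11, 20, 31 (a Fibonacci-like recurrence a_n = a_{n-1} + a_{n-2}).
Subsequence C: 25, 125, 625, 3125 (successive powers of 5).
Subsequence D: 81, 100, 121, 144 (perfect squares starting at 9²).
Term 19 comes from subsequence C (its 5th entry): 15625.
Term 20 comes from subsequence D (its 5th entry): 169.

15625, 169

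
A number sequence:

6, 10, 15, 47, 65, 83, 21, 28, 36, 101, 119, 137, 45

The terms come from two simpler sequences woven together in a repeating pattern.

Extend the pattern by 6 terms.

Positions follow the repeating pattern AAABBB; grouping by letter gives 2 tracks.
Track A = 6, 10, 15, 21, 28, 36, 45: triangular numbers starting at T_3.
Track B = 47, 65, 83, 101, 119, 137: arithmetic with common difference +18.
Term 14 comes from track A (its 8th entry): 55.
Position 15 falls in track A as its term 9, giving 66.
Term 16 comes from track B (its 7th entry): 155.
Position 17 falls in track B as its term 8, giving 173.
Position 18 → track B, term 9 = 191.
Position 19 falls in track A as its term 10, giving 78.

55, 66, 155, 173, 191, 78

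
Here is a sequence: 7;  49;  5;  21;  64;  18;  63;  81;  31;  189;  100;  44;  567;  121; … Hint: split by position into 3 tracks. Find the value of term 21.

83

The terms cycle through 3 interleaved subsequences.
Track A: 7, 21, 63, 189, 567 (multiplying by 3 each time).
Track B: 49, 64, 81, 100, 121 (consecutive squares n² from n = 7).
Track C: 5, 18, 31, 44 (linear: a_n = -8 + 13·n).
The 21st slot belongs to track C; its 7th term is 83.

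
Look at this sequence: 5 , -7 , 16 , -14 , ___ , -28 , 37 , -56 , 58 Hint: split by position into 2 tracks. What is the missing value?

21

The terms cycle through 2 interleaved subsequences.
Stream A: 5, 16, ?, 37, 58 (a Fibonacci-like recurrence a_n = a_{n-1} + a_{n-2}).
Stream B: -7, -14, -28, -56 (multiplying by 2 each time).
Stream A's pattern makes the blank 21.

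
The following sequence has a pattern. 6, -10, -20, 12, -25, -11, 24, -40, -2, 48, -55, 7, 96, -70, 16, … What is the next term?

The terms cycle through 3 interleaved subsequences.
Track A is 6, 12, 24, 48, 96, which is a geometric progression (common ratio 2).
Track B is -10, -25, -40, -55, -70, which is linear: a_n = 5 − 15·n.
Track C is -20, -11, -2, 7, 16, which is arithmetic, step +9.
Term 16 comes from track A (its 6th entry): 192.

192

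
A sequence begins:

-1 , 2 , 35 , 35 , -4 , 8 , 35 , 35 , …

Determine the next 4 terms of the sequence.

Reading positions in blocks of 4 reveals the pattern AABB — 2 tracks woven together.
Subsequence A: -1, 2, -4, 8. A geometric progression (common ratio -2).
Subsequence B: 35, 35, 35, 35. Always 35.
Position 9 → subsequence A, term 5 = -16.
Position 10 → subsequence A, term 6 = 32.
Position 11 falls in subsequence B as its term 5, giving 35.
The 12th slot belongs to subsequence B; its 6th term is 35.

-16, 32, 35, 35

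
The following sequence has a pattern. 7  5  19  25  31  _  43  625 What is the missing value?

Split by position mod 2 into 2 tracks.
Stream A: 7, 19, 31, 43. Arithmetic, step +12.
Stream B: 5, 25, ?, 625. Successive powers of 5.
So the missing entry in stream B is 125.

125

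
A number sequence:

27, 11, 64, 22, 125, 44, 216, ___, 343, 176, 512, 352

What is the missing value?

Split by position mod 2 into 2 tracks.
Track A: 27, 64, 125, 216, 343, 512 (consecutive cubes n³ from n = 3).
Track B: 11, 22, 44, ?, 176, 352 (geometric with ratio 2).
Filling track B at index 4 by its rule yields 88.

88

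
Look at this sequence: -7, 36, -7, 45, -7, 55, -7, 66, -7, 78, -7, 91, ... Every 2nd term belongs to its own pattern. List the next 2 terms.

Taking every 2nd term gives 2 separate tracks.
Track A: -7, -7, -7, -7, -7, -7 (the constant sequence -7).
Track B: 36, 45, 55, 66, 78, 91 (the triangular numbers T_8, T_9, …).
Position 13 → track A, term 7 = -7.
The 14th slot belongs to track B; its 7th term is 105.

-7, 105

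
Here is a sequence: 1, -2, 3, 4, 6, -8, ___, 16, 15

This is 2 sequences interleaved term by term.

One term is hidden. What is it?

Positions 1, 3, 5, … form one subsequence and positions 2, 4, 6, … form another.
Track A = 1, 3, 6, ?, 15: triangular numbers starting at T_1.
Track B = -2, 4, -8, 16: geometric with ratio -2.
Track A's pattern makes the blank 10.

10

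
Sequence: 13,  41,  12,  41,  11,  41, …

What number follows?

10

The terms cycle through 2 interleaved subsequences.
Subsequence A: 13, 12, 11 (linear: a_n = 14 − n).
Subsequence B: 41, 41, 41 (always 41).
Term 7 comes from subsequence A (its 4th entry): 10.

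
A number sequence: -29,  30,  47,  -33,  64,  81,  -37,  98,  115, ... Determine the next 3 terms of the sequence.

-41, 132, 149

Reading positions in blocks of 3 reveals the pattern ABB — 2 tracks woven together.
Track A: -29, -33, -37. Subtracting 4 each time.
Track B: 30, 47, 64, 81, 98, 115. Adding 17 each time.
The 10th slot belongs to track A; its 4th term is -41.
Position 11 → track B, term 7 = 132.
Term 12 comes from track B (its 8th entry): 149.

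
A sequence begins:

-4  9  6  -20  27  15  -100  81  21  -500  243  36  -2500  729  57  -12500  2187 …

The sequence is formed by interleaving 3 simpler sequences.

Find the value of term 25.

Taking every 3rd term gives 3 separate tracks.
Track A: -4, -20, -100, -500, -2500, -12500 (a geometric progression (common ratio 5)).
Track B: 9, 27, 81, 243, 729, 2187 (successive powers of 3).
Track C: 6, 15, 21, 36, 57 (Fibonacci-style (each term is the sum of the two before it)).
Position 25 → track A, term 9 = -1562500.

-1562500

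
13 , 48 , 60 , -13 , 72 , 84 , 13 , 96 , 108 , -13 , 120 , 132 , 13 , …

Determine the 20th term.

192

Positions follow the repeating pattern ABB; grouping by letter gives 2 tracks.
Stream A: 13, -13, 13, -13, 13 (oscillating between 13 and -13).
Stream B: 48, 60, 72, 84, 96, 108, 120, 132 (adding 12 each time).
The 20th slot belongs to stream B; its 13th term is 192.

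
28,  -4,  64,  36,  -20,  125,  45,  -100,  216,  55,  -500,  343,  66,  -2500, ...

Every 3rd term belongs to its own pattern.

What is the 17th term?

-12500

Split by position mod 3: positions 1, 4, 7, … form one track, and each other residue class forms its own.
Track A: 28, 36, 45, 55, 66 (the triangular numbers T_7, T_8, …).
Track B: -4, -20, -100, -500, -2500 (geometric, ×5 each step).
Track C: 64, 125, 216, 343 (consecutive cubes n³ from n = 4).
Position 17 falls in track B as its term 6, giving -12500.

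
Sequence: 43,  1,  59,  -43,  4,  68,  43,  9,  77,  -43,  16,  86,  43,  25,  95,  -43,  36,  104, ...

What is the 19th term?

43

Taking every 3rd term gives 3 separate tracks.
Track A: 43, -43, 43, -43, 43, -43. The oscillation 43·(−1)^(n+1).
Track B: 1, 4, 9, 16, 25, 36. Consecutive squares n² from n = 1.
Track C: 59, 68, 77, 86, 95, 104. Arithmetic with common difference +9.
The 19th slot belongs to track A; its 7th term is 43.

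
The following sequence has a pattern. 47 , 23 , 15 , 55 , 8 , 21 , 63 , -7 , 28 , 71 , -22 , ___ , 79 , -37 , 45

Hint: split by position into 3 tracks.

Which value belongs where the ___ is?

36

Read the sequence 3 terms at a time; column i is its own pattern.
Track A: 47, 55, 63, 71, 79 (arithmetic with common difference +8).
Track B: 23, 8, -7, -22, -37 (linear: a_n = 38 − 15·n).
Track C: 15, 21, 28, ?, 45 (triangular numbers starting at T_5).
The gap is track C's term 4; the rule gives 36.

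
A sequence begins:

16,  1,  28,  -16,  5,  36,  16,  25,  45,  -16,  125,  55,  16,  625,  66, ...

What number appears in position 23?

Taking every 3rd term gives 3 separate tracks.
Track A = 16, -16, 16, -16, 16: the oscillation 16·(−1)^(n+1).
Track B = 1, 5, 25, 125, 625: powers 5^0, 5^1, 5^2, ….
Track C = 28, 36, 45, 55, 66: triangular numbers n(n+1)/2 for n = 7, 8, ….
Position 23 → track B, term 8 = 78125.

78125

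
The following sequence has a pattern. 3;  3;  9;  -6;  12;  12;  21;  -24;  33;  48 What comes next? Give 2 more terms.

54, -96

Taking every 2nd term gives 2 separate tracks.
Subsequence A: 3, 9, 12, 21, 33. A Fibonacci-like recurrence a_n = a_{n-1} + a_{n-2}.
Subsequence B: 3, -6, 12, -24, 48. Geometric with ratio -2.
Term 11 comes from subsequence A (its 6th entry): 54.
Term 12 comes from subsequence B (its 6th entry): -96.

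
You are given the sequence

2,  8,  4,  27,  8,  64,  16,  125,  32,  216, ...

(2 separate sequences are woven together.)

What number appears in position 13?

128

Taking every 2nd term gives 2 separate tracks.
Stream A = 2, 4, 8, 16, 32: powers 2^1, 2^2, 2^3, ….
Stream B = 8, 27, 64, 125, 216: perfect cubes starting at 2³.
Term 13 comes from stream A (its 7th entry): 128.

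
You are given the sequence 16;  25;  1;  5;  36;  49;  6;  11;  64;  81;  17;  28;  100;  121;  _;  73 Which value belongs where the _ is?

Positions follow the repeating pattern AABB; grouping by letter gives 2 tracks.
Track A = 16, 25, 36, 49, 64, 81, 100, 121: the squares 4², 5², 6², ….
Track B = 1, 5, 6, 11, 17, 28, ?, 73: a Fibonacci-like recurrence a_n = a_{n-1} + a_{n-2}.
Filling track B at index 7 by its rule yields 45.

45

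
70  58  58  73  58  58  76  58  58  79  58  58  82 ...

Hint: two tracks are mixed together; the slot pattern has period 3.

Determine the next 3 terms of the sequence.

58, 58, 85

Positions follow the repeating pattern ABB; grouping by letter gives 2 tracks.
Track A is 70, 73, 76, 79, 82, which is adding 3 each time.
Track B is 58, 58, 58, 58, 58, 58, 58, 58, which is the constant sequence 58.
Term 14 comes from track B (its 9th entry): 58.
Position 15 → track B, term 10 = 58.
Position 16 falls in track A as its term 6, giving 85.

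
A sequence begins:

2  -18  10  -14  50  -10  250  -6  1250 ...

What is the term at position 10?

-2

The terms cycle through 2 interleaved subsequences.
Track A: 2, 10, 50, 250, 1250 — a geometric progression (common ratio 5).
Track B: -18, -14, -10, -6 — linear: a_n = -22 + 4·n.
Position 10 falls in track B as its term 5, giving -2.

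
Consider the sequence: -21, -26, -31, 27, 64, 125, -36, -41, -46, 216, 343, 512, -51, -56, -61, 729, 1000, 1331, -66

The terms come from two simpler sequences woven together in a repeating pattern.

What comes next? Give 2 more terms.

-71, -76

Positions follow the repeating pattern AAABBB; grouping by letter gives 2 tracks.
Subsequence A: -21, -26, -31, -36, -41, -46, -51, -56, -61, -66. Arithmetic with common difference −5.
Subsequence B: 27, 64, 125, 216, 343, 512, 729, 1000, 1331. Consecutive cubes n³ from n = 3.
The 20th slot belongs to subsequence A; its 11th term is -71.
The 21st slot belongs to subsequence A; its 12th term is -76.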